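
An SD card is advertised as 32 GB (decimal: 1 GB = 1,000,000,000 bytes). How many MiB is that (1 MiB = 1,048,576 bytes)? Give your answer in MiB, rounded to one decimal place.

30,517.6 MiB

32 GB = 32 × 10^9 bytes = 32,000,000,000 bytes
1 MiB = 1,048,576 bytes
32,000,000,000 / 1,048,576 = 30,517.6 MiB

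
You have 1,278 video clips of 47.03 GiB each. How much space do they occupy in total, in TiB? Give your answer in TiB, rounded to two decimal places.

58.70 TiB

Total = 1,278 × 47.03 GiB = 60104.34 GiB
= 60104.34 × 1,073,741,824 bytes = 64,536,543,661,916.16 bytes
1 TiB = 1,099,511,627,776 bytes
64,536,543,661,916.16 / 1,099,511,627,776 = 58.70 TiB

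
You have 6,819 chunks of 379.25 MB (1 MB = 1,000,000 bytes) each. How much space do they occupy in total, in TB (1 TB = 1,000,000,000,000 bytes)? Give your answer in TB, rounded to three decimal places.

Total = 6,819 × 379.25 MB = 2586105.75 MB
= 2586105.75 × 1,000,000 bytes = 2,586,105,750,000 bytes
1 TB = 1,000,000,000,000 bytes
2,586,105,750,000 / 1,000,000,000,000 = 2.586 TB

2.586 TB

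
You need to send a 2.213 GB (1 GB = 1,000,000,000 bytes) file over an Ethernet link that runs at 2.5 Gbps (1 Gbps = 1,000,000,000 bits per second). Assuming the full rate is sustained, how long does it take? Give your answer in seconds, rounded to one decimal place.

7.1 seconds

2.213 GB = 2,213,000,000 bytes = 17,704,000,000 bits
2.5 Gbps = 2,500,000,000 bits/s
time = 17,704,000,000 / 2,500,000,000 = 7.1 s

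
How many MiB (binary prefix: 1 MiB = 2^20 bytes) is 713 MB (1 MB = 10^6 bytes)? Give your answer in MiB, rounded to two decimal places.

679.97 MiB

713 MB = 713 × 10^6 bytes = 713,000,000 bytes
1 MiB = 1,048,576 bytes
713,000,000 / 1,048,576 = 679.97 MiB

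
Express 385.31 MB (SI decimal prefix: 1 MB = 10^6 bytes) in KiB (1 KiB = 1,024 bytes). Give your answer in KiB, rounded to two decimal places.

376,279.30 KiB

385.31 MB = 385.31 × 10^6 bytes = 385,310,000 bytes
1 KiB = 1,024 bytes
385,310,000 / 1,024 = 376,279.30 KiB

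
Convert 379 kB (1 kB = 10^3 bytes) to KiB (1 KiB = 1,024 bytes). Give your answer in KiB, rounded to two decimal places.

379 kB = 379 × 10^3 bytes = 379,000 bytes
1 KiB = 1,024 bytes
379,000 / 1,024 = 370.12 KiB

370.12 KiB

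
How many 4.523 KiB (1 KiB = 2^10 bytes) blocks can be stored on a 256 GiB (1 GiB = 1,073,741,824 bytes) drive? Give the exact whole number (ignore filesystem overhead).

Capacity: 256 GiB = 274,877,906,944 bytes
Per item: 4.523 KiB = 4,631.552 bytes
⌊274,877,906,944 / 4,631.552⌋ = 59,348,984

59,348,984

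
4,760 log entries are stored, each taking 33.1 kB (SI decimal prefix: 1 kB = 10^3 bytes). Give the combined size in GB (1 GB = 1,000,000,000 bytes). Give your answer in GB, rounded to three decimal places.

Total = 4,760 × 33.1 kB = 157,556 kB
= 157,556 × 1,000 bytes = 157,556,000 bytes
1 GB = 1,000,000,000 bytes
157,556,000 / 1,000,000,000 = 0.158 GB

0.158 GB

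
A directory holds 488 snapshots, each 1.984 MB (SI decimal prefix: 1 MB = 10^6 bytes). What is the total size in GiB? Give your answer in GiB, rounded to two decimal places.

Total = 488 × 1.984 MB = 968.192 MB
= 968.192 × 1,000,000 bytes = 968,192,000 bytes
1 GiB = 1,073,741,824 bytes
968,192,000 / 1,073,741,824 = 0.90 GiB

0.90 GiB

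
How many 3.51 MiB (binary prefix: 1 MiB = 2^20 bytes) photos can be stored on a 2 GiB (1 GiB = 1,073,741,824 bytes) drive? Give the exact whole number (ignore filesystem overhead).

Capacity: 2 GiB = 2,147,483,648 bytes
Per item: 3.51 MiB = 3,680,501.76 bytes
⌊2,147,483,648 / 3,680,501.76⌋ = 583

583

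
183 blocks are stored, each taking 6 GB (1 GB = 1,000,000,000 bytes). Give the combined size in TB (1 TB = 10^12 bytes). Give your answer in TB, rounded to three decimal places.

Total = 183 × 6 GB = 1098 GB
= 1098 × 1,000,000,000 bytes = 1,098,000,000,000 bytes
1 TB = 1,000,000,000,000 bytes
1,098,000,000,000 / 1,000,000,000,000 = 1.098 TB

1.098 TB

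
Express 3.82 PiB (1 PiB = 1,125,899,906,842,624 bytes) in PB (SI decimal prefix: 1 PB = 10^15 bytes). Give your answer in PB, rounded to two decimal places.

3.82 PiB = 3.82 × 2^50 bytes = 4,300,937,644,138,823.68 bytes
1 PB = 1,000,000,000,000,000 bytes
4,300,937,644,138,823.68 / 1,000,000,000,000,000 = 4.30 PB

4.30 PB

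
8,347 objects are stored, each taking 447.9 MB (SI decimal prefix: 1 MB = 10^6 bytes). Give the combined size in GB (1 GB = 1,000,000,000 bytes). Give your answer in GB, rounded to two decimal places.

Total = 8,347 × 447.9 MB = 3738621.3 MB
= 3738621.3 × 1,000,000 bytes = 3,738,621,300,000 bytes
1 GB = 1,000,000,000 bytes
3,738,621,300,000 / 1,000,000,000 = 3,738.62 GB

3,738.62 GB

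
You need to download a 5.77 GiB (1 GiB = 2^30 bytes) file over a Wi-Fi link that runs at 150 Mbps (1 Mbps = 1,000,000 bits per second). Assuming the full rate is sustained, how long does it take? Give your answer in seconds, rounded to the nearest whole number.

330 seconds

5.77 GiB = 6,195,490,324.48 bytes = 49,563,922,595.84 bits
150 Mbps = 150,000,000 bits/s
time = 49,563,922,595.84 / 150,000,000 = 330 s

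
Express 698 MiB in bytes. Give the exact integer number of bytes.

731,906,048 bytes

698 × 1,048,576 = 731,906,048 bytes  (1 MiB = 2^20 bytes)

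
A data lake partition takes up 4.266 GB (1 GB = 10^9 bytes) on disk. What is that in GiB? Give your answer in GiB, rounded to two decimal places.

4.266 GB × 1,000,000,000 bytes/GB = 4,266,000,000 bytes
1 GiB = 2^30 bytes = 1,073,741,824 bytes
4,266,000,000 / 1,073,741,824 = 3.97 GiB

3.97 GiB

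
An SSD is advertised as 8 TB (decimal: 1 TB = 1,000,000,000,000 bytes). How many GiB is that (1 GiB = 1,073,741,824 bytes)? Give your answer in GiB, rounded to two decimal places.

8 TB × 1,000,000,000,000 bytes/TB = 8,000,000,000,000 bytes
1 GiB = 1,073,741,824 bytes
8,000,000,000,000 / 1,073,741,824 = 7,450.58 GiB

7,450.58 GiB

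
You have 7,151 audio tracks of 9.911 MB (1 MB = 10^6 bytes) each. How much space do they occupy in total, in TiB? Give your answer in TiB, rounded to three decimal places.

0.064 TiB

Total = 7,151 × 9.911 MB = 70873.561 MB
= 70873.561 × 1,000,000 bytes = 70,873,561,000 bytes
1 TiB = 1,099,511,627,776 bytes
70,873,561,000 / 1,099,511,627,776 = 0.064 TiB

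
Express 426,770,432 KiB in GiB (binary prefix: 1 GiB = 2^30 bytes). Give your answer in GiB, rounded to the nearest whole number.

407 GiB

426,770,432 KiB = 426,770,432 × 2^10 bytes = 437,012,922,368 bytes
1 GiB = 2^30 bytes = 1,073,741,824 bytes
437,012,922,368 / 1,073,741,824 = 407 GiB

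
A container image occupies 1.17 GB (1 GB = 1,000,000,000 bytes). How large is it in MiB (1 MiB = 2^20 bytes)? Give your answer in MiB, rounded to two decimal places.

1,115.80 MiB

1.17 GB = 1.17 × 10^9 bytes = 1,170,000,000 bytes
1 MiB = 2^20 bytes = 1,048,576 bytes
1,170,000,000 / 1,048,576 = 1,115.80 MiB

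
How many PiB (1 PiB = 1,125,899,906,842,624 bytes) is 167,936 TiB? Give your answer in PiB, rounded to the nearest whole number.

167,936 TiB = 167,936 × 2^40 bytes = 184,647,584,722,190,336 bytes
1 PiB = 2^50 bytes = 1,125,899,906,842,624 bytes
184,647,584,722,190,336 / 1,125,899,906,842,624 = 164 PiB

164 PiB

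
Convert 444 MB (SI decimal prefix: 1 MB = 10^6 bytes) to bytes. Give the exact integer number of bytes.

444,000,000 bytes

444 × 1,000,000 = 444,000,000 bytes  (1 MB = 10^6 bytes)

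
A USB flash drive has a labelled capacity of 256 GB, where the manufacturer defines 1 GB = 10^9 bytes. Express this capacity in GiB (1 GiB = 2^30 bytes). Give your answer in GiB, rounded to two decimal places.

256 GB × 1,000,000,000 bytes/GB = 256,000,000,000 bytes
1 GiB = 1,073,741,824 bytes
256,000,000,000 / 1,073,741,824 = 238.42 GiB

238.42 GiB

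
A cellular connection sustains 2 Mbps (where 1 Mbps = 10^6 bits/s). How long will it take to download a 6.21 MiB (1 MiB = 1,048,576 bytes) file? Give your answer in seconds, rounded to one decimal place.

6.21 MiB = 6,511,656.96 bytes = 52,093,255.68 bits
2 Mbps = 2,000,000 bits/s
time = 52,093,255.68 / 2,000,000 = 26.0 s

26.0 seconds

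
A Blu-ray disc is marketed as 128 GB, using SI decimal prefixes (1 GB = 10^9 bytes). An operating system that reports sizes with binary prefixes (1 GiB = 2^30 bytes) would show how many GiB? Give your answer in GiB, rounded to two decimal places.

119.21 GiB

128 GB × 1,000,000,000 bytes/GB = 128,000,000,000 bytes
1 GiB = 2^30 bytes = 1,073,741,824 bytes
128,000,000,000 / 1,073,741,824 = 119.21 GiB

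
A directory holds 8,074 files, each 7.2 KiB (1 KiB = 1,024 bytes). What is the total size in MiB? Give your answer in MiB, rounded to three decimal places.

56.770 MiB

Total = 8,074 × 7.2 KiB = 58132.8 KiB
= 58132.8 × 1,024 bytes = 59,527,987.2 bytes
1 MiB = 1,048,576 bytes
59,527,987.2 / 1,048,576 = 56.770 MiB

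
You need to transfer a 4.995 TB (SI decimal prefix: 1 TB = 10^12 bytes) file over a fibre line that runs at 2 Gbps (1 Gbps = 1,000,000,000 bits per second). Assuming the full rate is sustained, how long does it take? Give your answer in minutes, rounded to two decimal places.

333.00 minutes

4.995 TB = 4,995,000,000,000 bytes = 39,960,000,000,000 bits
2 Gbps = 2,000,000,000 bits/s
time = 39,960,000,000,000 / 2,000,000,000 = 19,980.000 s
19,980.000 s / 60 = 333.00 minutes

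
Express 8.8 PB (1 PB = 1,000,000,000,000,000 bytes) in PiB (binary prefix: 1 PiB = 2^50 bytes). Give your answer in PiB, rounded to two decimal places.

8.8 PB × 1,000,000,000,000,000 bytes/PB = 8,800,000,000,000,000 bytes
1 PiB = 2^50 bytes = 1,125,899,906,842,624 bytes
8,800,000,000,000,000 / 1,125,899,906,842,624 = 7.82 PiB

7.82 PiB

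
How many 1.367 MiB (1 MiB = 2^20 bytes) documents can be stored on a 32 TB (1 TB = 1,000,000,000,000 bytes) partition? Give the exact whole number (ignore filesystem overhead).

Capacity: 32 TB = 32,000,000,000,000 bytes
Per item: 1.367 MiB = 1,433,403.392 bytes
⌊32,000,000,000,000 / 1,433,403.392⌋ = 22,324,490

22,324,490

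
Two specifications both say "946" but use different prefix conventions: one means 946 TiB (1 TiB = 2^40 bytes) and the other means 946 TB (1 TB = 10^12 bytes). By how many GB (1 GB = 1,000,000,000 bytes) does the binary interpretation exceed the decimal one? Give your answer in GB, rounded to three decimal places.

946 TiB = 946 × 1,099,511,627,776 = 1,040,137,999,876,096 bytes
946 TB = 946 × 1,000,000,000,000 = 946,000,000,000,000 bytes
difference = 94,137,999,876,096 bytes
94,137,999,876,096 / 1,000,000,000 = 94,138.000 GB

94,138.000 GB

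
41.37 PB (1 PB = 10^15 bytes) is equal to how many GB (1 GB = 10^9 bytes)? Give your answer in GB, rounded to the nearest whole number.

41.37 PB = 41.37 × 10^15 bytes = 41,370,000,000,000,000 bytes
1 GB = 1,000,000,000 bytes
41,370,000,000,000,000 / 1,000,000,000 = 41,370,000 GB

41,370,000 GB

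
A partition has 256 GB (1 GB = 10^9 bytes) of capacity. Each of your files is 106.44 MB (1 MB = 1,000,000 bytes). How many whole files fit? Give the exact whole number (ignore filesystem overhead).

Capacity: 256 GB = 256,000,000,000 bytes
Per item: 106.44 MB = 106,440,000 bytes
⌊256,000,000,000 / 106,440,000⌋ = 2,405

2,405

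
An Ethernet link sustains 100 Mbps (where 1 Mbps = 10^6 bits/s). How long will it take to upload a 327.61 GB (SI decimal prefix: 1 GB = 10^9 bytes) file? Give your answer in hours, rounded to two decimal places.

327.61 GB = 327,610,000,000 bytes = 2,620,880,000,000 bits
100 Mbps = 100,000,000 bits/s
time = 2,620,880,000,000 / 100,000,000 = 26,208.8000 s
26,208.8000 s / 3600 = 7.28 hours

7.28 hours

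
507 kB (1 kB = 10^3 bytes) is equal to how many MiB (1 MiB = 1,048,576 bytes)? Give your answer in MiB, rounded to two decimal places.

507 kB × 1,000 bytes/kB = 507,000 bytes
1 MiB = 1,048,576 bytes
507,000 / 1,048,576 = 0.48 MiB

0.48 MiB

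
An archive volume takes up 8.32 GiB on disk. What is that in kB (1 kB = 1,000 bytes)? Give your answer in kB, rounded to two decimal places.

8,933,531.98 kB

8.32 GiB = 8.32 × 2^30 bytes = 8,933,531,975.68 bytes
1 kB = 10^3 bytes = 1,000 bytes
8,933,531,975.68 / 1,000 = 8,933,531.98 kB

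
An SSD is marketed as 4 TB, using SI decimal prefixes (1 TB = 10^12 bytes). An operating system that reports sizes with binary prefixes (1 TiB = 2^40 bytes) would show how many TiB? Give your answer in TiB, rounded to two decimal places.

4 TB = 4 × 10^12 bytes = 4,000,000,000,000 bytes
1 TiB = 2^40 bytes = 1,099,511,627,776 bytes
4,000,000,000,000 / 1,099,511,627,776 = 3.64 TiB

3.64 TiB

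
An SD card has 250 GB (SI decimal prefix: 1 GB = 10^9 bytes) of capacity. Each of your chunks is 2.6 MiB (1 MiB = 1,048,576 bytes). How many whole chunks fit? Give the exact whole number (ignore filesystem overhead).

Capacity: 250 GB = 250,000,000,000 bytes
Per item: 2.6 MiB = 2,726,297.6 bytes
⌊250,000,000,000 / 2,726,297.6⌋ = 91,699

91,699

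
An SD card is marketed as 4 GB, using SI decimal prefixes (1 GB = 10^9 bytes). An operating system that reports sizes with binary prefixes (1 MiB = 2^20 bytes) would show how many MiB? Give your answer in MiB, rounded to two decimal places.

3,814.70 MiB

4 GB = 4 × 10^9 bytes = 4,000,000,000 bytes
1 MiB = 2^20 bytes = 1,048,576 bytes
4,000,000,000 / 1,048,576 = 3,814.70 MiB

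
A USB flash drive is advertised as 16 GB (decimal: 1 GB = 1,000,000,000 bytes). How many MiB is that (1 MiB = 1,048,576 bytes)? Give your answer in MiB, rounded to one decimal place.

15,258.8 MiB

16 GB × 1,000,000,000 bytes/GB = 16,000,000,000 bytes
1 MiB = 2^20 bytes = 1,048,576 bytes
16,000,000,000 / 1,048,576 = 15,258.8 MiB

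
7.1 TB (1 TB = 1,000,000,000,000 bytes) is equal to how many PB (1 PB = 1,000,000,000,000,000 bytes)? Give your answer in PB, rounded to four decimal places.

7.1 TB × 1,000,000,000,000 bytes/TB = 7,100,000,000,000 bytes
1 PB = 10^15 bytes = 1,000,000,000,000,000 bytes
7,100,000,000,000 / 1,000,000,000,000,000 = 0.0071 PB

0.0071 PB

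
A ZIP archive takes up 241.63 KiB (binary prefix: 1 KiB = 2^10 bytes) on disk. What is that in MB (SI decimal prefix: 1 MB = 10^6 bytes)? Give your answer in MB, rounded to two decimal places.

0.25 MB

241.63 KiB × 1,024 bytes/KiB = 247,429.12 bytes
1 MB = 1,000,000 bytes
247,429.12 / 1,000,000 = 0.25 MB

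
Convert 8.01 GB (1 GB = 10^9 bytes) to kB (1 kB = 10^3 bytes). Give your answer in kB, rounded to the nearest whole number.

8,010,000 kB

8.01 GB × 1,000,000,000 bytes/GB = 8,010,000,000 bytes
1 kB = 1,000 bytes
8,010,000,000 / 1,000 = 8,010,000 kB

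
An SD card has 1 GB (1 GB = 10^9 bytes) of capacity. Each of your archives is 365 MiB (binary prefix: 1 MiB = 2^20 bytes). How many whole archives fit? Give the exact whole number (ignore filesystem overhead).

Capacity: 1 GB = 1,000,000,000 bytes
Per item: 365 MiB = 382,730,240 bytes
⌊1,000,000,000 / 382,730,240⌋ = 2

2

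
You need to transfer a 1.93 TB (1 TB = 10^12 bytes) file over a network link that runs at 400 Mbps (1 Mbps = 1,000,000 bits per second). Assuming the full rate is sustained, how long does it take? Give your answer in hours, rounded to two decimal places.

10.72 hours

1.93 TB = 1,930,000,000,000 bytes = 15,440,000,000,000 bits
400 Mbps = 400,000,000 bits/s
time = 15,440,000,000,000 / 400,000,000 = 38,600.0000 s
38,600.0000 s / 3600 = 10.72 hours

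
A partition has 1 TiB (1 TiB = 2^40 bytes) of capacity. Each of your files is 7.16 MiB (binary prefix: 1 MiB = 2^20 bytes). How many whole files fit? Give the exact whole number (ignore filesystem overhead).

146,449

Capacity: 1 TiB = 1,099,511,627,776 bytes
Per item: 7.16 MiB = 7,507,804.16 bytes
⌊1,099,511,627,776 / 7,507,804.16⌋ = 146,449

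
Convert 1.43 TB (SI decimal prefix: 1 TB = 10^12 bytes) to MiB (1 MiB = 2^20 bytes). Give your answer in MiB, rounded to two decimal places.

1.43 TB = 1.43 × 10^12 bytes = 1,430,000,000,000 bytes
1 MiB = 1,048,576 bytes
1,430,000,000,000 / 1,048,576 = 1,363,754.27 MiB

1,363,754.27 MiB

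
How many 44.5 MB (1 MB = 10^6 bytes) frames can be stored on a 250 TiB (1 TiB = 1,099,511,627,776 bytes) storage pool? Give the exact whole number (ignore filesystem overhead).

6,177,031

Capacity: 250 TiB = 274,877,906,944,000 bytes
Per item: 44.5 MB = 44,500,000 bytes
⌊274,877,906,944,000 / 44,500,000⌋ = 6,177,031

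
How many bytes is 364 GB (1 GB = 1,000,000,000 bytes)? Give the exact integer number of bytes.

364,000,000,000 bytes

364 × 1,000,000,000 = 364,000,000,000 bytes  (1 GB = 10^9 bytes)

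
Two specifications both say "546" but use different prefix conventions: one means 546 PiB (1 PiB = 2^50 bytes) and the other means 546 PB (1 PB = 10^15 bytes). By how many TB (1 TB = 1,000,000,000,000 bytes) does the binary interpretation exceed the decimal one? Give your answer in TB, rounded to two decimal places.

546 PiB = 546 × 1,125,899,906,842,624 = 614,741,349,136,072,704 bytes
546 PB = 546 × 1,000,000,000,000,000 = 546,000,000,000,000,000 bytes
difference = 68,741,349,136,072,704 bytes
68,741,349,136,072,704 / 1,000,000,000,000 = 68,741.35 TB

68,741.35 TB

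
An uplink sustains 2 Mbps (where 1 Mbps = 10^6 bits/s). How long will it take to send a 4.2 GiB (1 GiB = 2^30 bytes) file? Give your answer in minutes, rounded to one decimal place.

300.6 minutes

4.2 GiB = 4,509,715,660.8 bytes = 36,077,725,286.4 bits
2 Mbps = 2,000,000 bits/s
time = 36,077,725,286.4 / 2,000,000 = 18,038.86 s
18,038.86 s / 60 = 300.6 minutes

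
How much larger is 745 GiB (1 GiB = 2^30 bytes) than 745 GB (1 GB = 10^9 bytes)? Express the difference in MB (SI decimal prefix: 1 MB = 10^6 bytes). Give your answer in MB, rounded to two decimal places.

54,937.66 MB

745 GiB = 745 × 1,073,741,824 = 799,937,658,880 bytes
745 GB = 745 × 1,000,000,000 = 745,000,000,000 bytes
difference = 54,937,658,880 bytes
54,937,658,880 / 1,000,000 = 54,937.66 MB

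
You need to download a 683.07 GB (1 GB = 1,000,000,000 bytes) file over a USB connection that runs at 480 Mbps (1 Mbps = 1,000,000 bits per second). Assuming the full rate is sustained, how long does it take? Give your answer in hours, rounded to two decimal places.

683.07 GB = 683,070,000,000 bytes = 5,464,560,000,000 bits
480 Mbps = 480,000,000 bits/s
time = 5,464,560,000,000 / 480,000,000 = 11,384.5000 s
11,384.5000 s / 3600 = 3.16 hours

3.16 hours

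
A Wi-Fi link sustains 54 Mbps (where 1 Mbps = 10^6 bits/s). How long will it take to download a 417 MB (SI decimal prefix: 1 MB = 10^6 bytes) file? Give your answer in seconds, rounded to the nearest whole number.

62 seconds

417 MB = 417,000,000 bytes = 3,336,000,000 bits
54 Mbps = 54,000,000 bits/s
time = 3,336,000,000 / 54,000,000 = 62 s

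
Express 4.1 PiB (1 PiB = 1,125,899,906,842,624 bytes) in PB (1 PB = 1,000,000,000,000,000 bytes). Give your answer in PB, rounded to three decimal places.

4.616 PB

4.1 PiB × 1,125,899,906,842,624 bytes/PiB = 4,616,189,618,054,758.4 bytes
1 PB = 10^15 bytes = 1,000,000,000,000,000 bytes
4,616,189,618,054,758.4 / 1,000,000,000,000,000 = 4.616 PB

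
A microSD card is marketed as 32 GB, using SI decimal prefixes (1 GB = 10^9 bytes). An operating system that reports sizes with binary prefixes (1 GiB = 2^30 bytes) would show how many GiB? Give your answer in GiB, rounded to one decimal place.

32 GB × 1,000,000,000 bytes/GB = 32,000,000,000 bytes
1 GiB = 2^30 bytes = 1,073,741,824 bytes
32,000,000,000 / 1,073,741,824 = 29.8 GiB

29.8 GiB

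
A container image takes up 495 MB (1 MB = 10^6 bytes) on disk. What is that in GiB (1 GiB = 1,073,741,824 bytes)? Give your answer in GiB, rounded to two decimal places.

0.46 GiB

495 MB × 1,000,000 bytes/MB = 495,000,000 bytes
1 GiB = 2^30 bytes = 1,073,741,824 bytes
495,000,000 / 1,073,741,824 = 0.46 GiB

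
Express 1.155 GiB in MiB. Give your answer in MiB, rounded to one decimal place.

1.155 GiB × 1,073,741,824 bytes/GiB = 1,240,171,806.72 bytes
1 MiB = 1,048,576 bytes
1,240,171,806.72 / 1,048,576 = 1,182.7 MiB

1,182.7 MiB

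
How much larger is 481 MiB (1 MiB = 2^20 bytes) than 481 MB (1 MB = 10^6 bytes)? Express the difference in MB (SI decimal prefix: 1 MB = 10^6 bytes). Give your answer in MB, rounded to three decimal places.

23.365 MB

481 MiB = 481 × 1,048,576 = 504,365,056 bytes
481 MB = 481 × 1,000,000 = 481,000,000 bytes
difference = 23,365,056 bytes
23,365,056 / 1,000,000 = 23.365 MB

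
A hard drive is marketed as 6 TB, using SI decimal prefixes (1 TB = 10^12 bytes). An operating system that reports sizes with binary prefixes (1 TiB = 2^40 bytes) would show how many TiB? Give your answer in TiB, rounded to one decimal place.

6 TB = 6 × 10^12 bytes = 6,000,000,000,000 bytes
1 TiB = 2^40 bytes = 1,099,511,627,776 bytes
6,000,000,000,000 / 1,099,511,627,776 = 5.5 TiB

5.5 TiB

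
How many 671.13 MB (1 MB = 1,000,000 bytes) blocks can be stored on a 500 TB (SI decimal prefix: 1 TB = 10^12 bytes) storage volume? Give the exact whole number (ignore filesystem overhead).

745,012

Capacity: 500 TB = 500,000,000,000,000 bytes
Per item: 671.13 MB = 671,130,000 bytes
⌊500,000,000,000,000 / 671,130,000⌋ = 745,012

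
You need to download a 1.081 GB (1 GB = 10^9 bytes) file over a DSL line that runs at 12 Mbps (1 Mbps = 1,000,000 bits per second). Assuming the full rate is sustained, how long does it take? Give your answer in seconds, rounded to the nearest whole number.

1.081 GB = 1,081,000,000 bytes = 8,648,000,000 bits
12 Mbps = 12,000,000 bits/s
time = 8,648,000,000 / 12,000,000 = 721 s

721 seconds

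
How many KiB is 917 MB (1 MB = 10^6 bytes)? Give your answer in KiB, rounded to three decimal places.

895,507.813 KiB

917 MB = 917 × 10^6 bytes = 917,000,000 bytes
1 KiB = 2^10 bytes = 1,024 bytes
917,000,000 / 1,024 = 895,507.813 KiB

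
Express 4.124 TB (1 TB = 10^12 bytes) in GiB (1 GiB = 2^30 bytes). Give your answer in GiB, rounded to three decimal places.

4.124 TB × 1,000,000,000,000 bytes/TB = 4,124,000,000,000 bytes
1 GiB = 2^30 bytes = 1,073,741,824 bytes
4,124,000,000,000 / 1,073,741,824 = 3,840.774 GiB

3,840.774 GiB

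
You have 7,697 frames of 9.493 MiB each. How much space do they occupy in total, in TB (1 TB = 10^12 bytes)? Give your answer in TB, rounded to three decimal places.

0.077 TB

Total = 7,697 × 9.493 MiB = 73067.621 MiB
= 73067.621 × 1,048,576 bytes = 76,616,953,757.696 bytes
1 TB = 1,000,000,000,000 bytes
76,616,953,757.696 / 1,000,000,000,000 = 0.077 TB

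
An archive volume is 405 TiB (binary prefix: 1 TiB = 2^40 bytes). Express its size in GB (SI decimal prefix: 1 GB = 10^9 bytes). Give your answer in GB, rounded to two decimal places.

445,302.21 GB

405 TiB = 405 × 2^40 bytes = 445,302,209,249,280 bytes
1 GB = 1,000,000,000 bytes
445,302,209,249,280 / 1,000,000,000 = 445,302.21 GB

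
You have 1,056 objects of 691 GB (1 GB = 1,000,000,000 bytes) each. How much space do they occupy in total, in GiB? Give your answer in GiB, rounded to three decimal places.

679,582.357 GiB

Total = 1,056 × 691 GB = 729,696 GB
= 729,696 × 1,000,000,000 bytes = 729,696,000,000,000 bytes
1 GiB = 1,073,741,824 bytes
729,696,000,000,000 / 1,073,741,824 = 679,582.357 GiB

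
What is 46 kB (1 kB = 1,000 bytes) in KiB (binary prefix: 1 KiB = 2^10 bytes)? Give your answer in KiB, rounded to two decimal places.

46 kB × 1,000 bytes/kB = 46,000 bytes
1 KiB = 1,024 bytes
46,000 / 1,024 = 44.92 KiB

44.92 KiB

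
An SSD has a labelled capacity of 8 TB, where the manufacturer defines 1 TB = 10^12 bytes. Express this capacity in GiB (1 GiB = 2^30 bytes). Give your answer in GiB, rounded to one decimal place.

8 TB = 8 × 10^12 bytes = 8,000,000,000,000 bytes
1 GiB = 1,073,741,824 bytes
8,000,000,000,000 / 1,073,741,824 = 7,450.6 GiB

7,450.6 GiB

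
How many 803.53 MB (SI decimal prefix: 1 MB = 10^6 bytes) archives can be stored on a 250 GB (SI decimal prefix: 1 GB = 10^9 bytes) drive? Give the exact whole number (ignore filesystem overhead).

311

Capacity: 250 GB = 250,000,000,000 bytes
Per item: 803.53 MB = 803,530,000 bytes
⌊250,000,000,000 / 803,530,000⌋ = 311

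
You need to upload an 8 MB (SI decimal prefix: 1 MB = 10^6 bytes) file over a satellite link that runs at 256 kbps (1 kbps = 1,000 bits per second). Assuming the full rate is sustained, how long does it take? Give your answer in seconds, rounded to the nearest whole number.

8 MB = 8,000,000 bytes = 64,000,000 bits
256 kbps = 256,000 bits/s
time = 64,000,000 / 256,000 = 250 s

250 seconds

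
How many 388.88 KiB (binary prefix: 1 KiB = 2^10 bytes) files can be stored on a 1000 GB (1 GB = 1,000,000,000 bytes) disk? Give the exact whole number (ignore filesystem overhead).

2,511,218

Capacity: 1000 GB = 1,000,000,000,000 bytes
Per item: 388.88 KiB = 398,213.12 bytes
⌊1,000,000,000,000 / 398,213.12⌋ = 2,511,218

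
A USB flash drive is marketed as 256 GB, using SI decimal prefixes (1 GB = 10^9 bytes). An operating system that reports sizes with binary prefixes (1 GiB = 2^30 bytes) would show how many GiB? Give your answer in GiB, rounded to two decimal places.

256 GB = 256 × 10^9 bytes = 256,000,000,000 bytes
1 GiB = 1,073,741,824 bytes
256,000,000,000 / 1,073,741,824 = 238.42 GiB

238.42 GiB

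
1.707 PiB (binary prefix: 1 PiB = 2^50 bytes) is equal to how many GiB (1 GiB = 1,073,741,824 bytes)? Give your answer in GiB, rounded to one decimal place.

1.707 PiB = 1.707 × 2^50 bytes = 1,921,911,140,980,359.168 bytes
1 GiB = 2^30 bytes = 1,073,741,824 bytes
1,921,911,140,980,359.168 / 1,073,741,824 = 1,789,919.2 GiB

1,789,919.2 GiB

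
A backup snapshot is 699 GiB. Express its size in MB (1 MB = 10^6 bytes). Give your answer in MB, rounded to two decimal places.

750,545.53 MB

699 GiB = 699 × 2^30 bytes = 750,545,534,976 bytes
1 MB = 10^6 bytes = 1,000,000 bytes
750,545,534,976 / 1,000,000 = 750,545.53 MB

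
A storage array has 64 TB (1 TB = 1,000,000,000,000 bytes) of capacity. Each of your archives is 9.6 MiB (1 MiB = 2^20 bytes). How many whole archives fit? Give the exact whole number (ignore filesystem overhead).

Capacity: 64 TB = 64,000,000,000,000 bytes
Per item: 9.6 MiB = 10,066,329.6 bytes
⌊64,000,000,000,000 / 10,066,329.6⌋ = 6,357,828

6,357,828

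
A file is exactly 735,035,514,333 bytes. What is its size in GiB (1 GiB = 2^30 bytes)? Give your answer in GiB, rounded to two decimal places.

684.56 GiB

735,035,514,333 bytes given.
1 GiB = 2^30 bytes = 1,073,741,824 bytes
735,035,514,333 / 1,073,741,824 = 684.56 GiB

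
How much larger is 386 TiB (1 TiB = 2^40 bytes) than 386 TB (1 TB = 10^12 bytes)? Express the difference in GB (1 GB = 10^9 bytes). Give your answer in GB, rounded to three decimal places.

386 TiB = 386 × 1,099,511,627,776 = 424,411,488,321,536 bytes
386 TB = 386 × 1,000,000,000,000 = 386,000,000,000,000 bytes
difference = 38,411,488,321,536 bytes
38,411,488,321,536 / 1,000,000,000 = 38,411.488 GB

38,411.488 GB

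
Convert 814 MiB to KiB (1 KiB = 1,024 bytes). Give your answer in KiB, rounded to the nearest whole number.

814 MiB = 814 × 2^20 bytes = 853,540,864 bytes
1 KiB = 1,024 bytes
853,540,864 / 1,024 = 833,536 KiB

833,536 KiB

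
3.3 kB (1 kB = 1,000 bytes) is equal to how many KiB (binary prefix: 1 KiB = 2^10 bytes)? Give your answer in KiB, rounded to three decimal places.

3.223 KiB

3.3 kB × 1,000 bytes/kB = 3,300 bytes
1 KiB = 1,024 bytes
3,300 / 1,024 = 3.223 KiB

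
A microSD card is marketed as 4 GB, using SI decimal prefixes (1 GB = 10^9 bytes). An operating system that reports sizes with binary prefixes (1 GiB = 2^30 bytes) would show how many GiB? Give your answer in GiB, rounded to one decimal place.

3.7 GiB

4 GB = 4 × 10^9 bytes = 4,000,000,000 bytes
1 GiB = 2^30 bytes = 1,073,741,824 bytes
4,000,000,000 / 1,073,741,824 = 3.7 GiB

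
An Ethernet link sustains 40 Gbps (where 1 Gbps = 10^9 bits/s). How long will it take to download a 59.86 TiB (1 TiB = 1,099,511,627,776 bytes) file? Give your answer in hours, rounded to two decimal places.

3.66 hours

59.86 TiB = 65,816,766,038,671.36 bytes = 526,534,128,309,370.88 bits
40 Gbps = 40,000,000,000 bits/s
time = 526,534,128,309,370.88 / 40,000,000,000 = 13,163.3532 s
13,163.3532 s / 3600 = 3.66 hours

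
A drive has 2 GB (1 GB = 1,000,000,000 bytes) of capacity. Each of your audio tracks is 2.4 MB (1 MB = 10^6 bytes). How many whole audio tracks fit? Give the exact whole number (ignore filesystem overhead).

833

Capacity: 2 GB = 2,000,000,000 bytes
Per item: 2.4 MB = 2,400,000 bytes
⌊2,000,000,000 / 2,400,000⌋ = 833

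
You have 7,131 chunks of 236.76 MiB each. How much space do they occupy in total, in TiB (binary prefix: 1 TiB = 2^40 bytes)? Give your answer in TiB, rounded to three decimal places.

1.610 TiB

Total = 7,131 × 236.76 MiB = 1688335.56 MiB
= 1688335.56 × 1,048,576 bytes = 1,770,348,148,162.56 bytes
1 TiB = 1,099,511,627,776 bytes
1,770,348,148,162.56 / 1,099,511,627,776 = 1.610 TiB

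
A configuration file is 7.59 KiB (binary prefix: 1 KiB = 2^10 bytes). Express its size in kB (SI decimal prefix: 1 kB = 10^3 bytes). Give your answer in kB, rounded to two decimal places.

7.77 kB

7.59 KiB × 1,024 bytes/KiB = 7,772.16 bytes
1 kB = 10^3 bytes = 1,000 bytes
7,772.16 / 1,000 = 7.77 kB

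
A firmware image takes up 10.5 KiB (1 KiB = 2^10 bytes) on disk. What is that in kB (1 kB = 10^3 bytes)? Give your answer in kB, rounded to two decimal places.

10.5 KiB = 10.5 × 2^10 bytes = 10,752 bytes
1 kB = 1,000 bytes
10,752 / 1,000 = 10.75 kB

10.75 kB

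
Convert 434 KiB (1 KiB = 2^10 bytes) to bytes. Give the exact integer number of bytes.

444,416 bytes

434 × 1,024 = 444,416 bytes  (1 KiB = 2^10 bytes)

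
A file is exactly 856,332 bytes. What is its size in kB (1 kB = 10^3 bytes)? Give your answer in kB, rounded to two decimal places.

856,332 bytes given.
1 kB = 10^3 bytes = 1,000 bytes
856,332 / 1,000 = 856.33 kB

856.33 kB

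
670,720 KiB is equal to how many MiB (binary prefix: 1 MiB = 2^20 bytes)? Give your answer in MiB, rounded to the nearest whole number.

670,720 KiB = 670,720 × 2^10 bytes = 686,817,280 bytes
1 MiB = 1,048,576 bytes
686,817,280 / 1,048,576 = 655 MiB

655 MiB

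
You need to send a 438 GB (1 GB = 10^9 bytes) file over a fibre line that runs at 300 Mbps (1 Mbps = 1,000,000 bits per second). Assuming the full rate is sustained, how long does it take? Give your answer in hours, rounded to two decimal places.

438 GB = 438,000,000,000 bytes = 3,504,000,000,000 bits
300 Mbps = 300,000,000 bits/s
time = 3,504,000,000,000 / 300,000,000 = 11,680.0000 s
11,680.0000 s / 3600 = 3.24 hours

3.24 hours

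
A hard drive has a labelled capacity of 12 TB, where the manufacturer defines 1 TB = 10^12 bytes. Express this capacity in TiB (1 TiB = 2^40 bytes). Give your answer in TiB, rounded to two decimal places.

12 TB = 12 × 10^12 bytes = 12,000,000,000,000 bytes
1 TiB = 2^40 bytes = 1,099,511,627,776 bytes
12,000,000,000,000 / 1,099,511,627,776 = 10.91 TiB

10.91 TiB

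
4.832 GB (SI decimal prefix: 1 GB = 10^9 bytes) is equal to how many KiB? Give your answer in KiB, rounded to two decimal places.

4,718,750.00 KiB

4.832 GB × 1,000,000,000 bytes/GB = 4,832,000,000 bytes
1 KiB = 2^10 bytes = 1,024 bytes
4,832,000,000 / 1,024 = 4,718,750.00 KiB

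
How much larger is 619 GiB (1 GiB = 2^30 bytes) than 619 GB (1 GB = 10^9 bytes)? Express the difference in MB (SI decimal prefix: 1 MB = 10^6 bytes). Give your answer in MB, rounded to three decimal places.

619 GiB = 619 × 1,073,741,824 = 664,646,189,056 bytes
619 GB = 619 × 1,000,000,000 = 619,000,000,000 bytes
difference = 45,646,189,056 bytes
45,646,189,056 / 1,000,000 = 45,646.189 MB

45,646.189 MB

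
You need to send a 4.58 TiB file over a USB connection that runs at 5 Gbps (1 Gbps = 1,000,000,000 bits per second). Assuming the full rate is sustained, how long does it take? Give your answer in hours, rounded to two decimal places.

2.24 hours

4.58 TiB = 5,035,763,255,214.08 bytes = 40,286,106,041,712.64 bits
5 Gbps = 5,000,000,000 bits/s
time = 40,286,106,041,712.64 / 5,000,000,000 = 8,057.2212 s
8,057.2212 s / 3600 = 2.24 hours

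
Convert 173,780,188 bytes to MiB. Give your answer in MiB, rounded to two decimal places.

165.73 MiB

173,780,188 bytes given.
1 MiB = 2^20 bytes = 1,048,576 bytes
173,780,188 / 1,048,576 = 165.73 MiB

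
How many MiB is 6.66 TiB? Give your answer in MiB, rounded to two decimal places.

6,983,516.16 MiB

6.66 TiB = 6.66 × 2^40 bytes = 7,322,747,440,988.16 bytes
1 MiB = 1,048,576 bytes
7,322,747,440,988.16 / 1,048,576 = 6,983,516.16 MiB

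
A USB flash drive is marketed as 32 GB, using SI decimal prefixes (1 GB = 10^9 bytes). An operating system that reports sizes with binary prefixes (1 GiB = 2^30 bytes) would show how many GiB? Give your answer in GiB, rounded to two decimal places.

32 GB × 1,000,000,000 bytes/GB = 32,000,000,000 bytes
1 GiB = 1,073,741,824 bytes
32,000,000,000 / 1,073,741,824 = 29.80 GiB

29.80 GiB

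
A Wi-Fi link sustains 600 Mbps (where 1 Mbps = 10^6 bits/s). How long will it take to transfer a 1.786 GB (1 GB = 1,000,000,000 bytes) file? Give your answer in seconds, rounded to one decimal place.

1.786 GB = 1,786,000,000 bytes = 14,288,000,000 bits
600 Mbps = 600,000,000 bits/s
time = 14,288,000,000 / 600,000,000 = 23.8 s

23.8 seconds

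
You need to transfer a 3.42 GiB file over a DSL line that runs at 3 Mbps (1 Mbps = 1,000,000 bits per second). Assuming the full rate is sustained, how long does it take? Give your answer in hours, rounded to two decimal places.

2.72 hours

3.42 GiB = 3,672,197,038.08 bytes = 29,377,576,304.64 bits
3 Mbps = 3,000,000 bits/s
time = 29,377,576,304.64 / 3,000,000 = 9,792.5254 s
9,792.5254 s / 3600 = 2.72 hours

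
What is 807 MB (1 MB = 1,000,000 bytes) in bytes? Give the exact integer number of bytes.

807,000,000 bytes

807 × 1,000,000 = 807,000,000 bytes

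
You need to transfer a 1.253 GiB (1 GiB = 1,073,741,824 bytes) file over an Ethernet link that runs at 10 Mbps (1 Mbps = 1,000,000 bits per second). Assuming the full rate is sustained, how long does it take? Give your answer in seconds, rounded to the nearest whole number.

1,076 seconds

1.253 GiB = 1,345,398,505.472 bytes = 10,763,188,043.776 bits
10 Mbps = 10,000,000 bits/s
time = 10,763,188,043.776 / 10,000,000 = 1,076 s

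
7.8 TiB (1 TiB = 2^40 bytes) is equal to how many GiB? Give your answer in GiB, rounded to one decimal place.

7.8 TiB = 7.8 × 2^40 bytes = 8,576,190,696,652.8 bytes
1 GiB = 1,073,741,824 bytes
8,576,190,696,652.8 / 1,073,741,824 = 7,987.2 GiB

7,987.2 GiB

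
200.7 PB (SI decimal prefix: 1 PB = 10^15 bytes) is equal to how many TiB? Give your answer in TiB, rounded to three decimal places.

200.7 PB × 1,000,000,000,000,000 bytes/PB = 200,700,000,000,000,000 bytes
1 TiB = 1,099,511,627,776 bytes
200,700,000,000,000,000 / 1,099,511,627,776 = 182,535.587 TiB

182,535.587 TiB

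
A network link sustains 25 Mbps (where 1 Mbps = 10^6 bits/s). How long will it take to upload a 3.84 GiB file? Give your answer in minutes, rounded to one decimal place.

22.0 minutes

3.84 GiB = 4,123,168,604.16 bytes = 32,985,348,833.28 bits
25 Mbps = 25,000,000 bits/s
time = 32,985,348,833.28 / 25,000,000 = 1,319.41 s
1,319.41 s / 60 = 22.0 minutes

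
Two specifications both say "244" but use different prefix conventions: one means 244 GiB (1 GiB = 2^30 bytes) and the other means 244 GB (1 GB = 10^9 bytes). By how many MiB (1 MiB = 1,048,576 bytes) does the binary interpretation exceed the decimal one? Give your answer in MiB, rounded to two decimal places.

244 GiB = 244 × 1,073,741,824 = 261,993,005,056 bytes
244 GB = 244 × 1,000,000,000 = 244,000,000,000 bytes
difference = 17,993,005,056 bytes
17,993,005,056 / 1,048,576 = 17,159.47 MiB

17,159.47 MiB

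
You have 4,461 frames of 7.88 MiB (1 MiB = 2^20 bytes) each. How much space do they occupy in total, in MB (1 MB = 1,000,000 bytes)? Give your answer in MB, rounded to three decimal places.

Total = 4,461 × 7.88 MiB = 35152.68 MiB
= 35152.68 × 1,048,576 bytes = 36,860,256,583.68 bytes
1 MB = 1,000,000 bytes
36,860,256,583.68 / 1,000,000 = 36,860.257 MB

36,860.257 MB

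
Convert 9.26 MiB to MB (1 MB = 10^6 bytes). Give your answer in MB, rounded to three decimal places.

9.710 MB

9.26 MiB = 9.26 × 2^20 bytes = 9,709,813.76 bytes
1 MB = 10^6 bytes = 1,000,000 bytes
9,709,813.76 / 1,000,000 = 9.710 MB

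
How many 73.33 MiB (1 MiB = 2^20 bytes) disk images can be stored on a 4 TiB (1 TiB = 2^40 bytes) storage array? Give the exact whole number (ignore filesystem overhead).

57,197

Capacity: 4 TiB = 4,398,046,511,104 bytes
Per item: 73.33 MiB = 76,892,078.08 bytes
⌊4,398,046,511,104 / 76,892,078.08⌋ = 57,197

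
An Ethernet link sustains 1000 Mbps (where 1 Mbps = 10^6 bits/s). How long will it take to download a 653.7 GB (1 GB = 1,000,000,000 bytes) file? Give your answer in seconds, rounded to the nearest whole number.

653.7 GB = 653,700,000,000 bytes = 5,229,600,000,000 bits
1000 Mbps = 1,000,000,000 bits/s
time = 5,229,600,000,000 / 1,000,000,000 = 5,230 s

5,230 seconds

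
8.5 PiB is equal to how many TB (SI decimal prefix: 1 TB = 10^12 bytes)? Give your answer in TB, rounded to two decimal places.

9,570.15 TB

8.5 PiB = 8.5 × 2^50 bytes = 9,570,149,208,162,304 bytes
1 TB = 10^12 bytes = 1,000,000,000,000 bytes
9,570,149,208,162,304 / 1,000,000,000,000 = 9,570.15 TB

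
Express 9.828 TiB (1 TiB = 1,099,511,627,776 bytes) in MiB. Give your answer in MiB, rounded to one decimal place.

9.828 TiB = 9.828 × 2^40 bytes = 10,806,000,277,782.528 bytes
1 MiB = 2^20 bytes = 1,048,576 bytes
10,806,000,277,782.528 / 1,048,576 = 10,305,404.9 MiB

10,305,404.9 MiB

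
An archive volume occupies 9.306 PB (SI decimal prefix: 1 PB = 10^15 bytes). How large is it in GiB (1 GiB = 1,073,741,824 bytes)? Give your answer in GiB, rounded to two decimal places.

8,666,887.88 GiB

9.306 PB × 1,000,000,000,000,000 bytes/PB = 9,306,000,000,000,000 bytes
1 GiB = 1,073,741,824 bytes
9,306,000,000,000,000 / 1,073,741,824 = 8,666,887.88 GiB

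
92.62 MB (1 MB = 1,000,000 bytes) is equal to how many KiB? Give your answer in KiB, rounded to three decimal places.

92.62 MB = 92.62 × 10^6 bytes = 92,620,000 bytes
1 KiB = 2^10 bytes = 1,024 bytes
92,620,000 / 1,024 = 90,449.219 KiB

90,449.219 KiB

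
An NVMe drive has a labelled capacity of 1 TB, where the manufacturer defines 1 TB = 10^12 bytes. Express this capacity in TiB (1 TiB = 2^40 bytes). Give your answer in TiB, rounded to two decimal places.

1 TB = 1 × 10^12 bytes = 1,000,000,000,000 bytes
1 TiB = 1,099,511,627,776 bytes
1,000,000,000,000 / 1,099,511,627,776 = 0.91 TiB

0.91 TiB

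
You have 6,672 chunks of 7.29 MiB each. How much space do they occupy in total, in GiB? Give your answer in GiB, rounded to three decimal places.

Total = 6,672 × 7.29 MiB = 48638.88 MiB
= 48638.88 × 1,048,576 bytes = 51,001,562,234.88 bytes
1 GiB = 1,073,741,824 bytes
51,001,562,234.88 / 1,073,741,824 = 47.499 GiB

47.499 GiB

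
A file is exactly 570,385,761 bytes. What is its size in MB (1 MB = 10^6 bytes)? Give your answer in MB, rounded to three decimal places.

570,385,761 bytes given.
1 MB = 10^6 bytes = 1,000,000 bytes
570,385,761 / 1,000,000 = 570.386 MB

570.386 MB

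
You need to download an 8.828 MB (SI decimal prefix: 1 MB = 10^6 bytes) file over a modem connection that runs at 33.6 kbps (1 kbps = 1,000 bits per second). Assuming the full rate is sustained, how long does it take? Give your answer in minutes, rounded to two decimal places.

35.03 minutes

8.828 MB = 8,828,000 bytes = 70,624,000 bits
33.6 kbps = 33,600 bits/s
time = 70,624,000 / 33,600 = 2,101.905 s
2,101.905 s / 60 = 35.03 minutes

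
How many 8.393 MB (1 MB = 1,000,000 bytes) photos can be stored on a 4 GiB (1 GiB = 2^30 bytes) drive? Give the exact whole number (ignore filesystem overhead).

Capacity: 4 GiB = 4,294,967,296 bytes
Per item: 8.393 MB = 8,393,000 bytes
⌊4,294,967,296 / 8,393,000⌋ = 511

511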